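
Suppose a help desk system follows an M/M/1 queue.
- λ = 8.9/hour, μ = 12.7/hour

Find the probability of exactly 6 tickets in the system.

ρ = λ/μ = 8.9/12.7 = 0.7008
P(n) = (1-ρ)ρⁿ
P(6) = (1-0.7008) × 0.7008^6
P(6) = 0.29920 × 0.11846
P(6) = 0.03544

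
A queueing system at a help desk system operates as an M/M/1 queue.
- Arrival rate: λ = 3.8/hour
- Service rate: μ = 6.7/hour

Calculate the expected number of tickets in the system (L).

ρ = λ/μ = 3.8/6.7 = 0.5672
For M/M/1: L = λ/(μ-λ)
L = 3.8/(6.7-3.8) = 3.8/2.90
L = 1.3103 tickets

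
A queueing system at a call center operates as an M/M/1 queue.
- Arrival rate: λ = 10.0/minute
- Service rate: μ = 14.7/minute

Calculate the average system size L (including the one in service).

ρ = λ/μ = 10.0/14.7 = 0.6803
For M/M/1: L = λ/(μ-λ)
L = 10.0/(14.7-10.0) = 10.0/4.70
L = 2.1277 calls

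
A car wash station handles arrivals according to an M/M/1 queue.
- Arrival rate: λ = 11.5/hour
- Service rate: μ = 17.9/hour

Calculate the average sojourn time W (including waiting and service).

First, compute utilization: ρ = λ/μ = 11.5/17.9 = 0.6425
For M/M/1: W = 1/(μ-λ)
W = 1/(17.9-11.5) = 1/6.40
W = 0.1563 hours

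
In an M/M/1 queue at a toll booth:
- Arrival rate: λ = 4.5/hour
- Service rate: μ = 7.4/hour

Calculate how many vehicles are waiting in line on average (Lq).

ρ = λ/μ = 4.5/7.4 = 0.6081
For M/M/1: Lq = λ²/(μ(μ-λ))
Lq = 20.25/(7.4 × 2.90)
Lq = 0.9436 vehicles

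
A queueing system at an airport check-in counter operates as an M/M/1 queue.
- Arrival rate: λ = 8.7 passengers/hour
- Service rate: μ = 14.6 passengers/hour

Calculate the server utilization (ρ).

Server utilization: ρ = λ/μ
ρ = 8.7/14.6 = 0.5959
The server is busy 59.59% of the time.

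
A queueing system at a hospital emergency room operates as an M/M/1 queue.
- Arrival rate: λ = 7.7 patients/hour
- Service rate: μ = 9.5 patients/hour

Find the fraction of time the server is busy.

Server utilization: ρ = λ/μ
ρ = 7.7/9.5 = 0.8105
The server is busy 81.05% of the time.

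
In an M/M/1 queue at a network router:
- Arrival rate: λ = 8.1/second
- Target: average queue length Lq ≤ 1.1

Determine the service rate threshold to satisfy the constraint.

For M/M/1: Lq = λ²/(μ(μ-λ))
Need Lq ≤ 1.1, i.e. μ(μ-λ) ≥ λ²/1.1
μ² - 8.1μ - 65.61/1.1 ≥ 0  →  μ² - 8.1μ - 59.645455 ≥ 0
Quadratic formula (positive root): μ = [λ + √(λ² + 4×59.645455)]/2
Discriminant: 65.61 + 4×59.645455 = 304.19182, √304.19182 = 17.441096
μ ≥ (8.1 + 17.441096)/2 = 12.7705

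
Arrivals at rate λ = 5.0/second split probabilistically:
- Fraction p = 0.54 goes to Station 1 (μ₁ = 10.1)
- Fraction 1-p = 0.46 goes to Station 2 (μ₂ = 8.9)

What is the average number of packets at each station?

Effective rates: λ₁ = 5.0×0.54 = 2.7, λ₂ = 5.0×0.46 = 2.3
Station 1: ρ₁ = 2.7/10.1 = 0.26733, L₁ = ρ₁/(1-ρ₁) = 0.26733/(1-0.26733) = 0.3649
Station 2: ρ₂ = 2.3/8.9 = 0.25843, L₂ = ρ₂/(1-ρ₂) = 0.25843/(1-0.25843) = 0.3485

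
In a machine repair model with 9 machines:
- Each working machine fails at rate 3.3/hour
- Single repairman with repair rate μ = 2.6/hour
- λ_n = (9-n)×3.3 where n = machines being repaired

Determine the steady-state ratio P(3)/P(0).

P(3)/P(0) = ∏_{i=0}^{3-1} λ_i/μ_{i+1}
= (9-0)×3.3/2.6 × (9-1)×3.3/2.6 × (9-2)×3.3/2.6
= 1030.5102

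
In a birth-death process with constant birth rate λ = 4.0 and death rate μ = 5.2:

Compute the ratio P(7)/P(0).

For constant rates: P(n)/P(0) = (λ/μ)^n
P(7)/P(0) = (4.0/5.2)^7 = 0.76923^7 = 0.1594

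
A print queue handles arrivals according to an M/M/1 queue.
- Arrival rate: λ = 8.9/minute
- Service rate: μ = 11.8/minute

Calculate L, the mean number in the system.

ρ = λ/μ = 8.9/11.8 = 0.7542
For M/M/1: L = λ/(μ-λ)
L = 8.9/(11.8-8.9) = 8.9/2.90
L = 3.0690 jobs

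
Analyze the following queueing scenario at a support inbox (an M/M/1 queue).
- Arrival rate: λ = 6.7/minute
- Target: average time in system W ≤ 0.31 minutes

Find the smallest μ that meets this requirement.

For M/M/1: W = 1/(μ-λ)
Need W ≤ 0.31, so 1/(μ-λ) ≤ 0.31
μ - λ ≥ 1/0.31 = 3.2258
μ ≥ 6.7 + 3.2258 = 9.9258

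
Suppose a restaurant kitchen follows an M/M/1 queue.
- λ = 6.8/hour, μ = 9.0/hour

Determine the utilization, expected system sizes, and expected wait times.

Step 1: ρ = λ/μ = 6.8/9.0 = 0.7556
Step 2: L = λ/(μ-λ) = 6.8/2.20 = 3.0909
Step 3: Lq = λ²/(μ(μ-λ)) = 46.24/(9.0×2.20) = 2.3354
Step 4: W = 1/(μ-λ) = 1/2.20 = 0.45455
Step 5: Wq = λ/(μ(μ-λ)) = 6.8/(9.0×2.20) = 0.3434
Step 6: P(0) = 1-ρ = 0.2444
Verify: L = λW = 6.8×0.45455 = 3.0909 ✔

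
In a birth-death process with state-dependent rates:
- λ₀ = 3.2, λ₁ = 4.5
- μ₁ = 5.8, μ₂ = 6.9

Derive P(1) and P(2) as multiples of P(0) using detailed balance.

Balance equations:
State 0: λ₀P₀ = μ₁P₁ → P₁ = (λ₀/μ₁)P₀ = (3.2/5.8)P₀ = 0.5517P₀
State 1: P₂ = (λ₀λ₁)/(μ₁μ₂)P₀ = (3.2×4.5)/(5.8×6.9)P₀ = 0.3598P₀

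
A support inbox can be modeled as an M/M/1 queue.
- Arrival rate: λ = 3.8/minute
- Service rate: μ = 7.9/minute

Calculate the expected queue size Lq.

ρ = λ/μ = 3.8/7.9 = 0.4810
For M/M/1: Lq = λ²/(μ(μ-λ))
Lq = 14.44/(7.9 × 4.10)
Lq = 0.4458 emails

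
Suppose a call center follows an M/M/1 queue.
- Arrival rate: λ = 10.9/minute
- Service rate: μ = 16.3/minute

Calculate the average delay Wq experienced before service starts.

First, compute utilization: ρ = λ/μ = 10.9/16.3 = 0.6687
For M/M/1: Wq = λ/(μ(μ-λ))
Wq = 10.9/(16.3 × (16.3-10.9))
Wq = 10.9/(16.3 × 5.40)
Wq = 0.1238 minutes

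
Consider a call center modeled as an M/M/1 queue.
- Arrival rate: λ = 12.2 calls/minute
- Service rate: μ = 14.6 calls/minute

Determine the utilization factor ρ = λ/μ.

Server utilization: ρ = λ/μ
ρ = 12.2/14.6 = 0.8356
The server is busy 83.56% of the time.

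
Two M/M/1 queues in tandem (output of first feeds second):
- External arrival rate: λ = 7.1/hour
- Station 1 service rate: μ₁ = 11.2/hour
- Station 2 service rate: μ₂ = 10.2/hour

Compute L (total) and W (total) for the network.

By Jackson's theorem, each station behaves as independent M/M/1.
Station 1: ρ₁ = 7.1/11.2 = 0.6339, L₁ = ρ₁/(1-ρ₁) = λ/(μ₁-λ) = 7.1/4.10 = 1.7317
Station 2: ρ₂ = 7.1/10.2 = 0.6961, L₂ = ρ₂/(1-ρ₂) = λ/(μ₂-λ) = 7.1/3.10 = 2.2903
Total: L = L₁ + L₂ = 1.7317 + 2.2903 = 4.0220
W = L/λ = 4.0220/7.1 = 0.5665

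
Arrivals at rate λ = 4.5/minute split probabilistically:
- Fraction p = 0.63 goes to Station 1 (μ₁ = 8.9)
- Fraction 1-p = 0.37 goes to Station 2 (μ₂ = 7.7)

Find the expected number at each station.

Effective rates: λ₁ = 4.5×0.63 = 2.835, λ₂ = 4.5×0.37 = 1.665
Station 1: ρ₁ = 2.835/8.9 = 0.3185, L₁ = ρ₁/(1-ρ₁) = 0.3185/(1-0.3185) = 0.4674
Station 2: ρ₂ = 1.665/7.7 = 0.21623, L₂ = ρ₂/(1-ρ₂) = 0.21623/(1-0.21623) = 0.2759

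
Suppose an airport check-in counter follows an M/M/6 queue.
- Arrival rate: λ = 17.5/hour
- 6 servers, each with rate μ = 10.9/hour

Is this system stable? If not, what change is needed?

Stability requires ρ = λ/(cμ) < 1
ρ = 17.5/(6 × 10.9) = 17.5/65.40 = 0.2676
Since 0.2676 < 1, the system is STABLE.
The servers are busy 26.76% of the time.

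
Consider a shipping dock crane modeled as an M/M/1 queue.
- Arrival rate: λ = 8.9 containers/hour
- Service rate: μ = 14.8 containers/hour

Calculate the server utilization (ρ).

Server utilization: ρ = λ/μ
ρ = 8.9/14.8 = 0.6014
The server is busy 60.14% of the time.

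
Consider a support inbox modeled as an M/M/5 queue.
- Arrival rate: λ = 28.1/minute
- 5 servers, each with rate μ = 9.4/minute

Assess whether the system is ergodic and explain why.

Stability requires ρ = λ/(cμ) < 1
ρ = 28.1/(5 × 9.4) = 28.1/47.00 = 0.5979
Since 0.5979 < 1, the system is STABLE.
The servers are busy 59.79% of the time.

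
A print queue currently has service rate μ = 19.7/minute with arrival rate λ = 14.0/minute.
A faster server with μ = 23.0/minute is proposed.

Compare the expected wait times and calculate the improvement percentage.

System 1: ρ₁ = 14.0/19.7 = 0.7107, W₁ = 1/(19.7-14.0) = 0.17544
System 2: ρ₂ = 14.0/23.0 = 0.6087, W₂ = 1/(23.0-14.0) = 0.11111
Improvement: (W₁-W₂)/W₁ = (0.17544-0.11111)/0.17544 = 36.67%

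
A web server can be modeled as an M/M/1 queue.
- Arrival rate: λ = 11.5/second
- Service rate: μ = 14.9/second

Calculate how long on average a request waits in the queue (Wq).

First, compute utilization: ρ = λ/μ = 11.5/14.9 = 0.7718
For M/M/1: Wq = λ/(μ(μ-λ))
Wq = 11.5/(14.9 × (14.9-11.5))
Wq = 11.5/(14.9 × 3.40)
Wq = 0.2270 seconds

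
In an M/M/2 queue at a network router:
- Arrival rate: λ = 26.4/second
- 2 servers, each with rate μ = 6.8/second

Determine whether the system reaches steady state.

Stability requires ρ = λ/(cμ) < 1
ρ = 26.4/(2 × 6.8) = 26.4/13.60 = 1.9412
Since 1.9412 ≥ 1, the system is UNSTABLE.
Need c > λ/μ = 26.4/6.8 = 3.88.
Minimum servers needed: c = 4.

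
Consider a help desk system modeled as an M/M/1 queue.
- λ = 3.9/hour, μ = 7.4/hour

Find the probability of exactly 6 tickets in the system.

ρ = λ/μ = 3.9/7.4 = 0.52703
P(n) = (1-ρ)ρⁿ
P(6) = (1-0.52703) × 0.52703^6
P(6) = 0.4730 × 0.02143
P(6) = 0.01014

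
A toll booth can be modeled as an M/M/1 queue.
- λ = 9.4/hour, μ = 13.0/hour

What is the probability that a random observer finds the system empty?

ρ = λ/μ = 9.4/13.0 = 0.7231
P(0) = 1 - ρ = 1 - 0.7231 = 0.2769
The server is idle 27.69% of the time.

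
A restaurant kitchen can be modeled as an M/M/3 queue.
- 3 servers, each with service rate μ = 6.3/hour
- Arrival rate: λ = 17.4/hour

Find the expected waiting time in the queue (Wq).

Traffic intensity: ρ = λ/(cμ) = 17.4/(3×6.3) = 0.9206
Since ρ = 0.9206 < 1, system is stable.
Offered load a = λ/μ = cρ = 17.4/6.3 = 2.7619
P₀ = [ Σₙ₌₀^2 aⁿ/n! + a^3/(3!(1-ρ)) ]⁻¹
Σ = a^0/0! + a^1/1! + a^2/2! = 1.0000 + 2.7619 + 3.8141 = 7.5760
a^3/(3!(1-ρ)) = 21.0681/(6 × 0.079365) = 44.2431
P₀ = 1/(7.5760 + 44.2431) = 0.01930
Lq = P₀·a^3·ρ / (3!(1-ρ)²) = 0.019298 × 21.0681 × 0.92063 / (6 × 0.0062988) = 9.9041
Wq = Lq/λ = 9.9041/17.4 = 0.5692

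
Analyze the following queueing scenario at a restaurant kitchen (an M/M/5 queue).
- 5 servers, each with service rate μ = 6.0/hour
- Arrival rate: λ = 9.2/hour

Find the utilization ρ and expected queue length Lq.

Traffic intensity: ρ = λ/(cμ) = 9.2/(5×6.0) = 0.3067
Since ρ = 0.3067 < 1, system is stable.
Offered load a = λ/μ = cρ = 9.2/6.0 = 1.5333
P₀ = [ Σₙ₌₀^4 aⁿ/n! + a^5/(5!(1-ρ)) ]⁻¹
Σ = a^0/0! + a^1/1! + a^2/2! + a^3/3! + a^4/4! = 1.0000 + 1.5333 + 1.1756 + 0.60084 + 0.23032 = 4.5401
a^5/(5!(1-ρ)) = 8.4758/(120 × 0.6933) = 0.1019
P₀ = 1/(4.5401 + 0.1019) = 0.2154
Lq = P₀·a^5·ρ / (5!(1-ρ)²) = 0.2154 × 8.4758 × 0.3067 / (120 × 0.4807) = 0.009707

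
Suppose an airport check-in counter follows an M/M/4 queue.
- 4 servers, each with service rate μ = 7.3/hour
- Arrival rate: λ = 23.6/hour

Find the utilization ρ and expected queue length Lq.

Traffic intensity: ρ = λ/(cμ) = 23.6/(4×7.3) = 0.8082
Since ρ = 0.8082 < 1, system is stable.
Offered load a = λ/μ = cρ = 23.6/7.3 = 3.2329
P₀ = [ Σₙ₌₀^3 aⁿ/n! + a^4/(4!(1-ρ)) ]⁻¹
Σ = a^0/0! + a^1/1! + a^2/2! + a^3/3! = 1.0000 + 3.2329 + 5.2257 + 5.6314 = 15.0900
a^4/(4!(1-ρ)) = 109.2337/(24 × 0.191781) = 23.7323
P₀ = 1/(15.0900 + 23.7323) = 0.02576
Lq = P₀·a^4·ρ / (4!(1-ρ)²) = 0.025758 × 109.2337 × 0.80822 / (24 × 0.036780) = 2.5762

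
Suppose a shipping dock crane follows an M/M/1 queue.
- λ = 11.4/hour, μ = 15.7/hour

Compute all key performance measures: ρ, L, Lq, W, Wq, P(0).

Step 1: ρ = λ/μ = 11.4/15.7 = 0.7261
Step 2: L = λ/(μ-λ) = 11.4/4.30 = 2.6512
Step 3: Lq = λ²/(μ(μ-λ)) = 129.96/(15.7×4.30) = 1.9250
Step 4: W = 1/(μ-λ) = 1/4.30 = 0.23256
Step 5: Wq = λ/(μ(μ-λ)) = 11.4/(15.7×4.30) = 0.1689
Step 6: P(0) = 1-ρ = 0.2739
Verify: L = λW = 11.4×0.23256 = 2.6512 ✔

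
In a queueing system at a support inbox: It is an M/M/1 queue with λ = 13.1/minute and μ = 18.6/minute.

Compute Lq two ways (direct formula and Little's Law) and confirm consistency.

Method 1 (direct): Lq = λ²/(μ(μ-λ)) = 171.61/(18.6 × 5.50) = 1.6775

Method 2 (Little's Law):
W = 1/(μ-λ) = 1/5.50 = 0.181818
Wq = W - 1/μ = 0.181818 - 0.0537634 = 0.12805
Lq = λWq = 13.1 × 0.12805 = 1.6775 ✔ (matches Method 1)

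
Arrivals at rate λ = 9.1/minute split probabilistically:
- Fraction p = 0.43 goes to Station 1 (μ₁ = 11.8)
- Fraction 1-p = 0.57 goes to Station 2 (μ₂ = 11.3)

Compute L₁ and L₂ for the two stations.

Effective rates: λ₁ = 9.1×0.43 = 3.913, λ₂ = 9.1×0.57 = 5.187
Station 1: ρ₁ = 3.913/11.8 = 0.3316, L₁ = ρ₁/(1-ρ₁) = 0.3316/(1-0.3316) = 0.4961
Station 2: ρ₂ = 5.187/11.3 = 0.45903, L₂ = ρ₂/(1-ρ₂) = 0.45903/(1-0.45903) = 0.8485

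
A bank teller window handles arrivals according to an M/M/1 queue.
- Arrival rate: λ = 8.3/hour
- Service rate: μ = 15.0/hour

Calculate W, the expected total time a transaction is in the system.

First, compute utilization: ρ = λ/μ = 8.3/15.0 = 0.5533
For M/M/1: W = 1/(μ-λ)
W = 1/(15.0-8.3) = 1/6.70
W = 0.1493 hours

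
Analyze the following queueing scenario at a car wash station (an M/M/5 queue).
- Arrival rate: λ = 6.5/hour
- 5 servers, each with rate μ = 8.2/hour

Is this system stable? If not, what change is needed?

Stability requires ρ = λ/(cμ) < 1
ρ = 6.5/(5 × 8.2) = 6.5/41.00 = 0.1585
Since 0.1585 < 1, the system is STABLE.
The servers are busy 15.85% of the time.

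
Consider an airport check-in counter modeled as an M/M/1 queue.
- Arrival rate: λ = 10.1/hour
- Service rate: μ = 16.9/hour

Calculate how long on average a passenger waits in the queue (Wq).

First, compute utilization: ρ = λ/μ = 10.1/16.9 = 0.5976
For M/M/1: Wq = λ/(μ(μ-λ))
Wq = 10.1/(16.9 × (16.9-10.1))
Wq = 10.1/(16.9 × 6.80)
Wq = 0.08789 hours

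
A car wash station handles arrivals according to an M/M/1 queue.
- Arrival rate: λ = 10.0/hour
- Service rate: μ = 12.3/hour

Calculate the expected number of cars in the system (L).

ρ = λ/μ = 10.0/12.3 = 0.8130
For M/M/1: L = λ/(μ-λ)
L = 10.0/(12.3-10.0) = 10.0/2.30
L = 4.3478 cars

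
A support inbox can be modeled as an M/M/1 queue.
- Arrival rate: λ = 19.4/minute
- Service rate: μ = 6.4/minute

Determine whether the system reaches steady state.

Stability requires ρ = λ/(cμ) < 1
ρ = 19.4/(1 × 6.4) = 19.4/6.40 = 3.0312
Since 3.0312 ≥ 1, the system is UNSTABLE.
Queue grows without bound. Need μ > λ = 19.4.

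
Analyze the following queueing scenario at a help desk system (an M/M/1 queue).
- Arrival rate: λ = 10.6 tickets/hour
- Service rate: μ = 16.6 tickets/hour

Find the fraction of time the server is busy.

Server utilization: ρ = λ/μ
ρ = 10.6/16.6 = 0.6386
The server is busy 63.86% of the time.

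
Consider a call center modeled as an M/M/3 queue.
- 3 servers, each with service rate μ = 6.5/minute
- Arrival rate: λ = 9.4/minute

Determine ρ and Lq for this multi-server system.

Traffic intensity: ρ = λ/(cμ) = 9.4/(3×6.5) = 0.4821
Since ρ = 0.4821 < 1, system is stable.
Offered load a = λ/μ = cρ = 9.4/6.5 = 1.4462
P₀ = [ Σₙ₌₀^2 aⁿ/n! + a^3/(3!(1-ρ)) ]⁻¹
Σ = a^0/0! + a^1/1! + a^2/2! = 1.00000 + 1.44615 + 1.04568 = 3.4918
a^3/(3!(1-ρ)) = 3.0244/(6 × 0.51795) = 0.9732
P₀ = 1/(3.4918 + 0.9732) = 0.2240
Lq = P₀·a^3·ρ / (3!(1-ρ)²) = 0.2240 × 3.0244 × 0.4821 / (6 × 0.2683) = 0.2029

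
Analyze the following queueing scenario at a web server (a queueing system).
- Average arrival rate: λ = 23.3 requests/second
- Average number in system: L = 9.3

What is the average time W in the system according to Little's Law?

Little's Law: L = λW, so W = L/λ
W = 9.3/23.3 = 0.3991 seconds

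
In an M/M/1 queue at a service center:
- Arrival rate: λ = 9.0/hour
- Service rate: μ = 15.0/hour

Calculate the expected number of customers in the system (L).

ρ = λ/μ = 9.0/15.0 = 0.6000
For M/M/1: L = λ/(μ-λ)
L = 9.0/(15.0-9.0) = 9.0/6.00
L = 1.5000 customers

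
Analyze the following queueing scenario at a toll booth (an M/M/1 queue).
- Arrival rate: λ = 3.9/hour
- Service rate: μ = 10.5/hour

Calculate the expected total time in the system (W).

First, compute utilization: ρ = λ/μ = 3.9/10.5 = 0.3714
For M/M/1: W = 1/(μ-λ)
W = 1/(10.5-3.9) = 1/6.60
W = 0.1515 hours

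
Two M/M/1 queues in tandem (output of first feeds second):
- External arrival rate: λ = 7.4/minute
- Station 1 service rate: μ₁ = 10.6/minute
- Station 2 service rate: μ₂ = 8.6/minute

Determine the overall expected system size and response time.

By Jackson's theorem, each station behaves as independent M/M/1.
Station 1: ρ₁ = 7.4/10.6 = 0.6981, L₁ = ρ₁/(1-ρ₁) = λ/(μ₁-λ) = 7.4/3.20 = 2.3125
Station 2: ρ₂ = 7.4/8.6 = 0.8605, L₂ = ρ₂/(1-ρ₂) = λ/(μ₂-λ) = 7.4/1.20 = 6.1667
Total: L = L₁ + L₂ = 2.3125 + 6.1667 = 8.4792
W = L/λ = 8.4792/7.4 = 1.1458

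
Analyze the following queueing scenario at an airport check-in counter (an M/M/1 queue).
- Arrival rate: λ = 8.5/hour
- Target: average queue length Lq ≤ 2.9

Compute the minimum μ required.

For M/M/1: Lq = λ²/(μ(μ-λ))
Need Lq ≤ 2.9, i.e. μ(μ-λ) ≥ λ²/2.9
μ² - 8.5μ - 72.25/2.9 ≥ 0  →  μ² - 8.5μ - 24.9138 ≥ 0
Quadratic formula (positive root): μ = [λ + √(λ² + 4×24.9138)]/2
Discriminant: 72.25 + 4×24.9138 = 171.9052, √171.9052 = 13.1113
μ ≥ (8.5 + 13.1113)/2 = 10.8056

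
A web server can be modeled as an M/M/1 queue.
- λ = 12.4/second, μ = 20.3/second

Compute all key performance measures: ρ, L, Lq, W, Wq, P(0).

Step 1: ρ = λ/μ = 12.4/20.3 = 0.6108
Step 2: L = λ/(μ-λ) = 12.4/7.90 = 1.5696
Step 3: Lq = λ²/(μ(μ-λ)) = 153.76/(20.3×7.90) = 0.9588
Step 4: W = 1/(μ-λ) = 1/7.90 = 0.12658
Step 5: Wq = λ/(μ(μ-λ)) = 12.4/(20.3×7.90) = 0.07732
Step 6: P(0) = 1-ρ = 0.3892
Verify: L = λW = 12.4×0.12658 = 1.5696 ✔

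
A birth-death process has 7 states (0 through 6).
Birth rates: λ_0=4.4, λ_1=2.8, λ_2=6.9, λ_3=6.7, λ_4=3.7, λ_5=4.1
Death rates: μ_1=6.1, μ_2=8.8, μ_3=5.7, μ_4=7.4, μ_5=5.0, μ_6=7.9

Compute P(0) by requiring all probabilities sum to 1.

Ratios P(n)/P(0) = (λ₀···λₙ₋₁)/(μ₁···μₙ):
P(1)/P(0) = (4.4)/(6.1) = 0.72131
P(2)/P(0) = (4.4×2.8)/(6.1×8.8) = 0.22951
P(3)/P(0) = (4.4×2.8×6.9)/(6.1×8.8×5.7) = 0.27783
P(4)/P(0) = (4.4×2.8×6.9×6.7)/(6.1×8.8×5.7×7.4) = 0.25154
P(5)/P(0) = (4.4×2.8×6.9×6.7×3.7)/(6.1×8.8×5.7×7.4×5.0) = 0.18614
P(6)/P(0) = (4.4×2.8×6.9×6.7×3.7×4.1)/(6.1×8.8×5.7×7.4×5.0×7.9) = 0.096606

Normalization: ∑ P(n) = 1
P(0) × (1.0000 + 0.72131 + 0.22951 + 0.27783 + 0.25154 + 0.18614 + 0.096606) = 1
P(0) × 2.7629 = 1
P(0) = 1/2.7629 = 0.3619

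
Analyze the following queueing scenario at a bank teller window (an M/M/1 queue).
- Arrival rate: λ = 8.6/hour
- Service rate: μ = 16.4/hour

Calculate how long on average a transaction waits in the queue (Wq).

First, compute utilization: ρ = λ/μ = 8.6/16.4 = 0.5244
For M/M/1: Wq = λ/(μ(μ-λ))
Wq = 8.6/(16.4 × (16.4-8.6))
Wq = 8.6/(16.4 × 7.80)
Wq = 0.06723 hours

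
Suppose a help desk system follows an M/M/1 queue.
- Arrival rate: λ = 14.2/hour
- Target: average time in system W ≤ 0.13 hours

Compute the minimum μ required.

For M/M/1: W = 1/(μ-λ)
Need W ≤ 0.13, so 1/(μ-λ) ≤ 0.13
μ - λ ≥ 1/0.13 = 7.6923
μ ≥ 14.2 + 7.6923 = 21.8923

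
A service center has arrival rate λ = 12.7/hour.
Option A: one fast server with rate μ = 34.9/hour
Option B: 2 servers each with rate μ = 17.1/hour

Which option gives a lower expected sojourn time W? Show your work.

Option A: single server μ = 34.9 (M/M/1)
  ρ_A = 12.7/34.9 = 0.3639
  W_A = 1/(μ-λ) = 1/(34.9-12.7) = 1/22.20 = 0.04505

Option B: 2 servers μ = 17.1 (M/M/2)
  ρ_B = λ/(cμ) = 12.7/(2×17.1) = 0.3713
  Offered load a = λ/μ = cρ = 12.7/17.1 = 0.7427
  P₀ = [ Σₙ₌₀^1 aⁿ/n! + a^2/(2!(1-ρ)) ]⁻¹
  Σ = a^0/0! + a^1/1! = 1.0000 + 0.7427 = 1.7427
  a^2/(2!(1-ρ)) = 0.5516/(2 × 0.6287) = 0.4387
  P₀ = 1/(1.7427 + 0.4387) = 0.4584
  Lq = P₀·a^2·ρ / (2!(1-ρ)²) = 0.4584 × 0.5516 × 0.3713 / (2 × 0.3952) = 0.1188
  Wq_B = Lq/λ = 0.1188/12.7 = 0.009354
  W_B = Wq_B + 1/μ = 0.009354 + 0.05848 = 0.06783

Since W_A = 0.04505 < W_B = 0.06783, Option A (single fast server) has the shorter time in system.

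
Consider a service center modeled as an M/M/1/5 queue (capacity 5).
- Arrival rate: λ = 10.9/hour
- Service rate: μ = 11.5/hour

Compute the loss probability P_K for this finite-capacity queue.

ρ = λ/μ = 10.9/11.5 = 0.94783
P₀ = (1-ρ)/(1-ρ^(K+1)) = (1-0.94783)/(1-0.94783^6) = 0.05217/0.2749 = 0.1898
P_K = P₀×ρ^K = 0.1898 × 0.94783^5 = 0.1898 × 0.7650 = 0.1452
Blocking probability = 14.52%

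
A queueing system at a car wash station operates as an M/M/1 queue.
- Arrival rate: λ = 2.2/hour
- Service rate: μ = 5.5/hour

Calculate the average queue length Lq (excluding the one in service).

ρ = λ/μ = 2.2/5.5 = 0.4000
For M/M/1: Lq = λ²/(μ(μ-λ))
Lq = 4.84/(5.5 × 3.30)
Lq = 0.2667 cars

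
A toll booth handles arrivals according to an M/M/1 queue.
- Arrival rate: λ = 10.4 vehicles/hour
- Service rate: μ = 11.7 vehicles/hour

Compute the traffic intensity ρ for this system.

Server utilization: ρ = λ/μ
ρ = 10.4/11.7 = 0.8889
The server is busy 88.89% of the time.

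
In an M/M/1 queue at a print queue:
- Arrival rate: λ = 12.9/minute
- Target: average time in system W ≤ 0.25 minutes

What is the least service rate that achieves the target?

For M/M/1: W = 1/(μ-λ)
Need W ≤ 0.25, so 1/(μ-λ) ≤ 0.25
μ - λ ≥ 1/0.25 = 4.0000
μ ≥ 12.9 + 4.0000 = 16.9000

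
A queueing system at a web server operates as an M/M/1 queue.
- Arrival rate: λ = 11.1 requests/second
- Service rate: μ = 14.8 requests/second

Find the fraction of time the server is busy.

Server utilization: ρ = λ/μ
ρ = 11.1/14.8 = 0.7500
The server is busy 75.00% of the time.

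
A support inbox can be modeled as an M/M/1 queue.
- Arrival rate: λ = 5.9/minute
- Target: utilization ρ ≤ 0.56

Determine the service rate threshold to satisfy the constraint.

ρ = λ/μ, so μ = λ/ρ
μ ≥ 5.9/0.56 = 10.5357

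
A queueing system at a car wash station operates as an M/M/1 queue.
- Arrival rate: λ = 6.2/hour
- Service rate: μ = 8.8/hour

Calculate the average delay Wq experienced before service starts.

First, compute utilization: ρ = λ/μ = 6.2/8.8 = 0.7045
For M/M/1: Wq = λ/(μ(μ-λ))
Wq = 6.2/(8.8 × (8.8-6.2))
Wq = 6.2/(8.8 × 2.60)
Wq = 0.2710 hours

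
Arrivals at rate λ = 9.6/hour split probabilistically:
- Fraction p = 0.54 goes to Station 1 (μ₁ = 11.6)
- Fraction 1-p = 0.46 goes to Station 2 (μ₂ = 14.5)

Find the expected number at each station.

Effective rates: λ₁ = 9.6×0.54 = 5.184, λ₂ = 9.6×0.46 = 4.416
Station 1: ρ₁ = 5.184/11.6 = 0.4469, L₁ = ρ₁/(1-ρ₁) = 0.4469/(1-0.4469) = 0.8080
Station 2: ρ₂ = 4.416/14.5 = 0.30455, L₂ = ρ₂/(1-ρ₂) = 0.30455/(1-0.30455) = 0.4379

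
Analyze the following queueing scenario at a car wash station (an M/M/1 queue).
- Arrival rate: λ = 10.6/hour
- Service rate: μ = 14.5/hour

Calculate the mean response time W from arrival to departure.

First, compute utilization: ρ = λ/μ = 10.6/14.5 = 0.7310
For M/M/1: W = 1/(μ-λ)
W = 1/(14.5-10.6) = 1/3.90
W = 0.2564 hours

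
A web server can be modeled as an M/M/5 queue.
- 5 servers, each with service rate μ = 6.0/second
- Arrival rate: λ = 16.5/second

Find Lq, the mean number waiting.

Traffic intensity: ρ = λ/(cμ) = 16.5/(5×6.0) = 0.5500
Since ρ = 0.5500 < 1, system is stable.
Offered load a = λ/μ = cρ = 16.5/6.0 = 2.7500
P₀ = [ Σₙ₌₀^4 aⁿ/n! + a^5/(5!(1-ρ)) ]⁻¹
Σ = a^0/0! + a^1/1! + a^2/2! + a^3/3! + a^4/4! = 1.00000 + 2.75000 + 3.78125 + 3.46615 + 2.38298 = 13.3804
a^5/(5!(1-ρ)) = 157.2764/(120 × 0.4500) = 2.9125
P₀ = 1/(13.3804 + 2.9125) = 0.06138
Lq = P₀·a^5·ρ / (5!(1-ρ)²) = 0.06138 × 157.2764 × 0.5500 / (120 × 0.2025) = 0.2185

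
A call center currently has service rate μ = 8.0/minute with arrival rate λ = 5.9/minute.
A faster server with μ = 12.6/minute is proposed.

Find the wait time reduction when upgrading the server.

System 1: ρ₁ = 5.9/8.0 = 0.7375, W₁ = 1/(8.0-5.9) = 0.47619
System 2: ρ₂ = 5.9/12.6 = 0.4683, W₂ = 1/(12.6-5.9) = 0.14925
Improvement: (W₁-W₂)/W₁ = (0.47619-0.14925)/0.47619 = 68.66%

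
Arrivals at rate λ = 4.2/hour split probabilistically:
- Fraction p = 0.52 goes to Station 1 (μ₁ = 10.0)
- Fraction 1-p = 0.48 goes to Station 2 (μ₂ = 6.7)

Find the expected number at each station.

Effective rates: λ₁ = 4.2×0.52 = 2.184, λ₂ = 4.2×0.48 = 2.016
Station 1: ρ₁ = 2.184/10.0 = 0.2184, L₁ = ρ₁/(1-ρ₁) = 0.2184/(1-0.2184) = 0.2794
Station 2: ρ₂ = 2.016/6.7 = 0.3009, L₂ = ρ₂/(1-ρ₂) = 0.3009/(1-0.3009) = 0.4304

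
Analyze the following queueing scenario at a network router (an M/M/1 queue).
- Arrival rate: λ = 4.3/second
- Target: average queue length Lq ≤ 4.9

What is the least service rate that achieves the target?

For M/M/1: Lq = λ²/(μ(μ-λ))
Need Lq ≤ 4.9, i.e. μ(μ-λ) ≥ λ²/4.9
μ² - 4.3μ - 18.49/4.9 ≥ 0  →  μ² - 4.3μ - 3.77347 ≥ 0
Quadratic formula (positive root): μ = [λ + √(λ² + 4×3.77347)]/2
Discriminant: 18.49 + 4×3.77347 = 33.5839, √33.5839 = 5.7952
μ ≥ (4.3 + 5.7952)/2 = 5.0476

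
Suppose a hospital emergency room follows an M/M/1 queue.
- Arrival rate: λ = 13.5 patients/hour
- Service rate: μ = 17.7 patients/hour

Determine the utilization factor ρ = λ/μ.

Server utilization: ρ = λ/μ
ρ = 13.5/17.7 = 0.7627
The server is busy 76.27% of the time.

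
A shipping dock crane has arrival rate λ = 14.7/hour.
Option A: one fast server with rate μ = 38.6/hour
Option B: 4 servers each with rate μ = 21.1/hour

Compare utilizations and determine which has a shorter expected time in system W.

Option A: single server μ = 38.6 (M/M/1)
  ρ_A = 14.7/38.6 = 0.3808
  W_A = 1/(μ-λ) = 1/(38.6-14.7) = 1/23.90 = 0.04184

Option B: 4 servers μ = 21.1 (M/M/4)
  ρ_B = λ/(cμ) = 14.7/(4×21.1) = 0.1742
  Offered load a = λ/μ = cρ = 14.7/21.1 = 0.6967
  P₀ = [ Σₙ₌₀^3 aⁿ/n! + a^4/(4!(1-ρ)) ]⁻¹
  Σ = a^0/0! + a^1/1! + a^2/2! + a^3/3! = 1.0000 + 0.69668 + 0.24268 + 0.056358 = 1.9957
  a^4/(4!(1-ρ)) = 0.2356/(24 × 0.8258) = 0.01189
  P₀ = 1/(1.9957 + 0.01189) = 0.4981
  Lq = P₀·a^4·ρ / (4!(1-ρ)²) = 0.4981 × 0.2356 × 0.1742 / (24 × 0.6820) = 0.001249
  Wq_B = Lq/λ = 0.00124866/14.7 = 0.000084943
  W_B = Wq_B + 1/μ = 0.000084943 + 0.047393 = 0.04748

Since W_A = 0.04184 < W_B = 0.04748, Option A (single fast server) has the shorter time in system.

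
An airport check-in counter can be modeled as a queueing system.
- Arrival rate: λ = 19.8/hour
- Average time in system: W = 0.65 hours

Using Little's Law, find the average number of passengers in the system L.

Little's Law: L = λW
L = 19.8 × 0.65 = 12.8700 passengers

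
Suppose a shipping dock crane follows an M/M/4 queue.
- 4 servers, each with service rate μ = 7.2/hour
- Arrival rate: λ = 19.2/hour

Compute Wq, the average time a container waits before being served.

Traffic intensity: ρ = λ/(cμ) = 19.2/(4×7.2) = 0.6667
Since ρ = 0.6667 < 1, system is stable.
Offered load a = λ/μ = cρ = 19.2/7.2 = 2.6667
P₀ = [ Σₙ₌₀^3 aⁿ/n! + a^4/(4!(1-ρ)) ]⁻¹
Σ = a^0/0! + a^1/1! + a^2/2! + a^3/3! = 1.00000 + 2.66667 + 3.55556 + 3.16049 = 10.3827
a^4/(4!(1-ρ)) = 50.5679/(24 × 0.333333) = 6.3210
P₀ = 1/(10.3827 + 6.3210) = 0.05987
Lq = P₀·a^4·ρ / (4!(1-ρ)²) = 0.059867 × 50.5679 × 0.66667 / (24 × 0.11111) = 0.7568
Wq = Lq/λ = 0.7568/19.2 = 0.03942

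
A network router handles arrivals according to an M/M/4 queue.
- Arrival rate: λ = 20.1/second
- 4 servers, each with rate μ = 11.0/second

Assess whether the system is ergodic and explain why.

Stability requires ρ = λ/(cμ) < 1
ρ = 20.1/(4 × 11.0) = 20.1/44.00 = 0.4568
Since 0.4568 < 1, the system is STABLE.
The servers are busy 45.68% of the time.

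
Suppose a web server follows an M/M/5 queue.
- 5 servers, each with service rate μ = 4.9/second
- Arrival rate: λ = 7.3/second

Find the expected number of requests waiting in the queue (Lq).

Traffic intensity: ρ = λ/(cμ) = 7.3/(5×4.9) = 0.2980
Since ρ = 0.2980 < 1, system is stable.
Offered load a = λ/μ = cρ = 7.3/4.9 = 1.4898
P₀ = [ Σₙ₌₀^4 aⁿ/n! + a^5/(5!(1-ρ)) ]⁻¹
Σ = a^0/0! + a^1/1! + a^2/2! + a^3/3! + a^4/4! = 1.0000 + 1.4898 + 1.1097 + 0.5511 + 0.2053 = 4.3559
a^5/(5!(1-ρ)) = 7.3389/(120 × 0.70204) = 0.08711
P₀ = 1/(4.3559 + 0.08711) = 0.2251
Lq = P₀·a^5·ρ / (5!(1-ρ)²) = 0.22507 × 7.3389 × 0.29796 / (120 × 0.49286) = 0.008322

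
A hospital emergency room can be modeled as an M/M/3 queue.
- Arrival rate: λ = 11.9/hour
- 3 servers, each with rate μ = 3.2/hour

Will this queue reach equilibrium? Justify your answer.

Stability requires ρ = λ/(cμ) < 1
ρ = 11.9/(3 × 3.2) = 11.9/9.60 = 1.2396
Since 1.2396 ≥ 1, the system is UNSTABLE.
Need c > λ/μ = 11.9/3.2 = 3.72.
Minimum servers needed: c = 4.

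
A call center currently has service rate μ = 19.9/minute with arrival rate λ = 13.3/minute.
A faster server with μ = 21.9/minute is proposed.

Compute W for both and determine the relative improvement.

System 1: ρ₁ = 13.3/19.9 = 0.6683, W₁ = 1/(19.9-13.3) = 0.15152
System 2: ρ₂ = 13.3/21.9 = 0.6073, W₂ = 1/(21.9-13.3) = 0.11628
Improvement: (W₁-W₂)/W₁ = (0.15152-0.11628)/0.15152 = 23.26%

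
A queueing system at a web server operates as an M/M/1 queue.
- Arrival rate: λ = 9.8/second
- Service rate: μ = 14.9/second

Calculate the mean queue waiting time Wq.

First, compute utilization: ρ = λ/μ = 9.8/14.9 = 0.6577
For M/M/1: Wq = λ/(μ(μ-λ))
Wq = 9.8/(14.9 × (14.9-9.8))
Wq = 9.8/(14.9 × 5.10)
Wq = 0.1290 seconds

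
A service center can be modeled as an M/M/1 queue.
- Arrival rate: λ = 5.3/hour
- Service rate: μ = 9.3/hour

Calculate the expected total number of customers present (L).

ρ = λ/μ = 5.3/9.3 = 0.5699
For M/M/1: L = λ/(μ-λ)
L = 5.3/(9.3-5.3) = 5.3/4.00
L = 1.3250 customers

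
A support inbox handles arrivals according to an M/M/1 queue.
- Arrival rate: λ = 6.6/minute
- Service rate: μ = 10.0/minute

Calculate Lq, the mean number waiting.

ρ = λ/μ = 6.6/10.0 = 0.6600
For M/M/1: Lq = λ²/(μ(μ-λ))
Lq = 43.56/(10.0 × 3.40)
Lq = 1.2812 emails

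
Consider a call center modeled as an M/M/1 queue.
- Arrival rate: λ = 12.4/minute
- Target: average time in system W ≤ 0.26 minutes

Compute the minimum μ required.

For M/M/1: W = 1/(μ-λ)
Need W ≤ 0.26, so 1/(μ-λ) ≤ 0.26
μ - λ ≥ 1/0.26 = 3.8462
μ ≥ 12.4 + 3.8462 = 16.2462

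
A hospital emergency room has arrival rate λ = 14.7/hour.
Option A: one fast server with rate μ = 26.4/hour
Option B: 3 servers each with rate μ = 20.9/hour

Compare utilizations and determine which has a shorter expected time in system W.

Option A: single server μ = 26.4 (M/M/1)
  ρ_A = 14.7/26.4 = 0.5568
  W_A = 1/(μ-λ) = 1/(26.4-14.7) = 1/11.70 = 0.08547

Option B: 3 servers μ = 20.9 (M/M/3)
  ρ_B = λ/(cμ) = 14.7/(3×20.9) = 0.2344
  Offered load a = λ/μ = cρ = 14.7/20.9 = 0.7033
  P₀ = [ Σₙ₌₀^2 aⁿ/n! + a^3/(3!(1-ρ)) ]⁻¹
  Σ = a^0/0! + a^1/1! + a^2/2! = 1.0000 + 0.7033 + 0.2474 = 1.9507
  a^3/(3!(1-ρ)) = 0.34795/(6 × 0.76555) = 0.07575
  P₀ = 1/(1.9507 + 0.07575) = 0.4935
  Lq = P₀·a^3·ρ / (3!(1-ρ)²) = 0.49347 × 0.34795 × 0.23445 / (6 × 0.58607) = 0.01145
  Wq_B = Lq/λ = 0.011448/14.7 = 0.0007788
  W_B = Wq_B + 1/μ = 0.0007788 + 0.04785 = 0.04863

Since W_B = 0.04863 < W_A = 0.08547, Option B (multiple servers) has the shorter time in system.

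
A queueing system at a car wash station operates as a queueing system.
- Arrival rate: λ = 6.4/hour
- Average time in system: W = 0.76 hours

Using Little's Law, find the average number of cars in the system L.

Little's Law: L = λW
L = 6.4 × 0.76 = 4.8640 cars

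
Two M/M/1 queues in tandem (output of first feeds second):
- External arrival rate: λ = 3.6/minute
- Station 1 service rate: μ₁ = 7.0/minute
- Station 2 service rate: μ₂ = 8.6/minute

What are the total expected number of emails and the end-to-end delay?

By Jackson's theorem, each station behaves as independent M/M/1.
Station 1: ρ₁ = 3.6/7.0 = 0.5143, L₁ = ρ₁/(1-ρ₁) = λ/(μ₁-λ) = 3.6/3.40 = 1.0588
Station 2: ρ₂ = 3.6/8.6 = 0.4186, L₂ = ρ₂/(1-ρ₂) = λ/(μ₂-λ) = 3.6/5.00 = 0.7200
Total: L = L₁ + L₂ = 1.0588 + 0.7200 = 1.7788
W = L/λ = 1.7788/3.6 = 0.4941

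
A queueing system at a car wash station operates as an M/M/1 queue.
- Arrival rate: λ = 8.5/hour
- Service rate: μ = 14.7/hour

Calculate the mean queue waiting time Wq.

First, compute utilization: ρ = λ/μ = 8.5/14.7 = 0.5782
For M/M/1: Wq = λ/(μ(μ-λ))
Wq = 8.5/(14.7 × (14.7-8.5))
Wq = 8.5/(14.7 × 6.20)
Wq = 0.09326 hours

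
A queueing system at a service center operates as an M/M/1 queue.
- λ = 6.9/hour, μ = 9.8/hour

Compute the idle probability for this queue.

ρ = λ/μ = 6.9/9.8 = 0.7041
P(0) = 1 - ρ = 1 - 0.7041 = 0.2959
The server is idle 29.59% of the time.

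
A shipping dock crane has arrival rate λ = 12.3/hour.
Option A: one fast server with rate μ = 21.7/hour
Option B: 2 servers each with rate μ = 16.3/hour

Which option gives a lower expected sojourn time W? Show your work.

Option A: single server μ = 21.7 (M/M/1)
  ρ_A = 12.3/21.7 = 0.5668
  W_A = 1/(μ-λ) = 1/(21.7-12.3) = 1/9.40 = 0.1064

Option B: 2 servers μ = 16.3 (M/M/2)
  ρ_B = λ/(cμ) = 12.3/(2×16.3) = 0.3773
  Offered load a = λ/μ = cρ = 12.3/16.3 = 0.7546
  P₀ = [ Σₙ₌₀^1 aⁿ/n! + a^2/(2!(1-ρ)) ]⁻¹
  Σ = a^0/0! + a^1/1! = 1.0000 + 0.7546 = 1.7546
  a^2/(2!(1-ρ)) = 0.5694/(2 × 0.6227) = 0.4572
  P₀ = 1/(1.7546 + 0.4572) = 0.4521
  Lq = P₀·a^2·ρ / (2!(1-ρ)²) = 0.45212 × 0.56942 × 0.37730 / (2 × 0.38775) = 0.1253
  Wq_B = Lq/λ = 0.12525/12.3 = 0.01018
  W_B = Wq_B + 1/μ = 0.01018 + 0.06135 = 0.07153

Since W_B = 0.07153 < W_A = 0.1064, Option B (multiple servers) has the shorter time in system.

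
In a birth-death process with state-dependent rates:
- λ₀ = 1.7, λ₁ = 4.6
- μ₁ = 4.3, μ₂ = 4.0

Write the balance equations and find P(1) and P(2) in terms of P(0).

Balance equations:
State 0: λ₀P₀ = μ₁P₁ → P₁ = (λ₀/μ₁)P₀ = (1.7/4.3)P₀ = 0.3953P₀
State 1: P₂ = (λ₀λ₁)/(μ₁μ₂)P₀ = (1.7×4.6)/(4.3×4.0)P₀ = 0.4547P₀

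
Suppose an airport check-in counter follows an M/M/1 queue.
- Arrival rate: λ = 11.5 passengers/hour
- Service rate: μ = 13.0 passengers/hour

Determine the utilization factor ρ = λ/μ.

Server utilization: ρ = λ/μ
ρ = 11.5/13.0 = 0.8846
The server is busy 88.46% of the time.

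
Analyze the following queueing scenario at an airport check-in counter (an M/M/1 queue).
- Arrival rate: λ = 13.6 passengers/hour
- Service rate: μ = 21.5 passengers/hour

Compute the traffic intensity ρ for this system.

Server utilization: ρ = λ/μ
ρ = 13.6/21.5 = 0.6326
The server is busy 63.26% of the time.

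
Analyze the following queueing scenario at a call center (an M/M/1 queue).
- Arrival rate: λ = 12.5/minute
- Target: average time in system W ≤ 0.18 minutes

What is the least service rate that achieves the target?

For M/M/1: W = 1/(μ-λ)
Need W ≤ 0.18, so 1/(μ-λ) ≤ 0.18
μ - λ ≥ 1/0.18 = 5.5556
μ ≥ 12.5 + 5.5556 = 18.0556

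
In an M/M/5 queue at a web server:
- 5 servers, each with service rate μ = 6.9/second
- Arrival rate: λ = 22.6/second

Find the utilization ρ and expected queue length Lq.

Traffic intensity: ρ = λ/(cμ) = 22.6/(5×6.9) = 0.6551
Since ρ = 0.6551 < 1, system is stable.
Offered load a = λ/μ = cρ = 22.6/6.9 = 3.2754
P₀ = [ Σₙ₌₀^4 aⁿ/n! + a^5/(5!(1-ρ)) ]⁻¹
Σ = a^0/0! + a^1/1! + a^2/2! + a^3/3! + a^4/4! = 1.0000 + 3.2754 + 5.3640 + 5.8563 + 4.7954 = 20.2911
a^5/(5!(1-ρ)) = 376.9613/(120 × 0.3449275) = 9.1073
P₀ = 1/(20.2911 + 9.1073) = 0.03402
Lq = P₀·a^5·ρ / (5!(1-ρ)²) = 0.03402 × 376.9613 × 0.6551 / (120 × 0.1190) = 0.5883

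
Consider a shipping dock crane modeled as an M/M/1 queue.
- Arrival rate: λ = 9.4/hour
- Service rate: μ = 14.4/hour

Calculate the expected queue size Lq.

ρ = λ/μ = 9.4/14.4 = 0.6528
For M/M/1: Lq = λ²/(μ(μ-λ))
Lq = 88.36/(14.4 × 5.00)
Lq = 1.2272 containers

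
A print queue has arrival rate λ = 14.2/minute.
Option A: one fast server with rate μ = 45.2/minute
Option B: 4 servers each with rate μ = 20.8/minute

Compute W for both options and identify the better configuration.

Option A: single server μ = 45.2 (M/M/1)
  ρ_A = 14.2/45.2 = 0.3142
  W_A = 1/(μ-λ) = 1/(45.2-14.2) = 1/31.00 = 0.03226

Option B: 4 servers μ = 20.8 (M/M/4)
  ρ_B = λ/(cμ) = 14.2/(4×20.8) = 0.1707
  Offered load a = λ/μ = cρ = 14.2/20.8 = 0.6827
  P₀ = [ Σₙ₌₀^3 aⁿ/n! + a^4/(4!(1-ρ)) ]⁻¹
  Σ = a^0/0! + a^1/1! + a^2/2! + a^3/3! = 1.0000 + 0.68269 + 0.23303 + 0.053030 = 1.9688
  a^4/(4!(1-ρ)) = 0.2172/(24 × 0.8293) = 0.01091
  P₀ = 1/(1.9688 + 0.01091) = 0.5051
  Lq = P₀·a^4·ρ / (4!(1-ρ)²) = 0.505135 × 0.217220 × 0.170673 / (24 × 0.687783) = 0.001135
  Wq_B = Lq/λ = 0.00113451/14.2 = 0.00007990
  W_B = Wq_B + 1/μ = 0.00007990 + 0.04808 = 0.04816

Since W_A = 0.03226 < W_B = 0.04816, Option A (single fast server) has the shorter time in system.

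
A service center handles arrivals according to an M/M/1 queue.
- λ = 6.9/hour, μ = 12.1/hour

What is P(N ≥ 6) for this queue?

ρ = λ/μ = 6.9/12.1 = 0.57025
P(N ≥ n) = ρⁿ
P(N ≥ 6) = 0.57025^6
P(N ≥ 6) = 0.03439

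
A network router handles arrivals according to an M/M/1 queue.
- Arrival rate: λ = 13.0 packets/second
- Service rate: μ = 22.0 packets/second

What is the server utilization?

Server utilization: ρ = λ/μ
ρ = 13.0/22.0 = 0.5909
The server is busy 59.09% of the time.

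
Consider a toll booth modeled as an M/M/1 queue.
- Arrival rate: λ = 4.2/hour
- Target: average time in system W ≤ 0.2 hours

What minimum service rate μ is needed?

For M/M/1: W = 1/(μ-λ)
Need W ≤ 0.2, so 1/(μ-λ) ≤ 0.2
μ - λ ≥ 1/0.2 = 5.0000
μ ≥ 4.2 + 5.0000 = 9.2000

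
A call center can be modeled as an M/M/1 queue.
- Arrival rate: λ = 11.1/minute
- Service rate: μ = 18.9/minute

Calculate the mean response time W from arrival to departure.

First, compute utilization: ρ = λ/μ = 11.1/18.9 = 0.5873
For M/M/1: W = 1/(μ-λ)
W = 1/(18.9-11.1) = 1/7.80
W = 0.1282 minutes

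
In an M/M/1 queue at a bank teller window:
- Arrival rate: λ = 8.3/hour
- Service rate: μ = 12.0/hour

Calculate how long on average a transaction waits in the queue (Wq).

First, compute utilization: ρ = λ/μ = 8.3/12.0 = 0.6917
For M/M/1: Wq = λ/(μ(μ-λ))
Wq = 8.3/(12.0 × (12.0-8.3))
Wq = 8.3/(12.0 × 3.70)
Wq = 0.1869 hours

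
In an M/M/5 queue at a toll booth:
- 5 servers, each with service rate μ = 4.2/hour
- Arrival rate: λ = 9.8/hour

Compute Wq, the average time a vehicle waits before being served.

Traffic intensity: ρ = λ/(cμ) = 9.8/(5×4.2) = 0.4667
Since ρ = 0.4667 < 1, system is stable.
Offered load a = λ/μ = cρ = 9.8/4.2 = 2.3333
P₀ = [ Σₙ₌₀^4 aⁿ/n! + a^5/(5!(1-ρ)) ]⁻¹
Σ = a^0/0! + a^1/1! + a^2/2! + a^3/3! + a^4/4! = 1.0000 + 2.3333 + 2.7222 + 2.1173 + 1.2351 = 9.4079
a^5/(5!(1-ρ)) = 69.1646/(120 × 0.53333) = 1.0807
P₀ = 1/(9.4079 + 1.0807) = 0.09534
Lq = P₀·a^5·ρ / (5!(1-ρ)²) = 0.095341 × 69.1646 × 0.46667 / (120 × 0.28444) = 0.09016
Wq = Lq/λ = 0.09016/9.8 = 0.009200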